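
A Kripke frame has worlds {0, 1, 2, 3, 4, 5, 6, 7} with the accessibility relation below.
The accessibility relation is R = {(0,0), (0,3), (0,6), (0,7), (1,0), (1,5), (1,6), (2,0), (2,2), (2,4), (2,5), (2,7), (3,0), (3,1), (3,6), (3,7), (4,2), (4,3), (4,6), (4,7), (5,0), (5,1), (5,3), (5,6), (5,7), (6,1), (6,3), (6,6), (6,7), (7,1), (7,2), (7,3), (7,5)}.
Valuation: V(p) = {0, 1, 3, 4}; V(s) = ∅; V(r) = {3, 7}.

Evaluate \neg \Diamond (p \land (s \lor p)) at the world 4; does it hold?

Recall that \Diamond ψ holds at a world iff ψ holds at some accessible world.
At 4: \Diamond (p \land (s \lor p)) is true, so \neg \Diamond (p \land (s \lor p)) is false.
  At 4: \Diamond (p \land (s \lor p)) requires p \land (s \lor p) at some successor in {2, 3, 6, 7}.
    p \land (s \lor p) holds at 3, so \Diamond (p \land (s \lor p)) is true at 4.

No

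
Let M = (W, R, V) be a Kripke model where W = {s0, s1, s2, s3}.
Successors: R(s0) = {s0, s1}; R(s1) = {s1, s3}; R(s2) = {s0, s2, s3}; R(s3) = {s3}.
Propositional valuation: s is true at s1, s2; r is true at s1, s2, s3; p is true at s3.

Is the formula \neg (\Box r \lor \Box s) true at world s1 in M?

At s1: \Box r \lor \Box s is true, so \neg (\Box r \lor \Box s) is false.
  At s1: \Box r is true, \Box s is false, so \Box r \lor \Box s is true.
    At s1: \Box r requires r at every successor {s1, s3}.
      At s1: r is true.
      At s3: r is true.
    So \Box r is true at s1.
    At s1: \Box s requires s at every successor {s1, s3}.
      s fails at s3, so \Box s is false at s1.

No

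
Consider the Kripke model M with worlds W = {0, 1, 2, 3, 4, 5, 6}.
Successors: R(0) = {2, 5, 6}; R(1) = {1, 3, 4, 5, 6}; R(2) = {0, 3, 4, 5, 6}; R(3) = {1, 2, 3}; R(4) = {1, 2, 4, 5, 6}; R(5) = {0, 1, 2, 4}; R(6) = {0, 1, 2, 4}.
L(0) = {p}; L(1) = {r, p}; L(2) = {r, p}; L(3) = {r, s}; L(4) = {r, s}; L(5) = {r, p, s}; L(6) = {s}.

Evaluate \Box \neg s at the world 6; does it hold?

No

At 6: \Box \neg s requires \neg s at every successor {0, 1, 2, 4}.
  \neg s fails at 4, so \Box \neg s is false at 6.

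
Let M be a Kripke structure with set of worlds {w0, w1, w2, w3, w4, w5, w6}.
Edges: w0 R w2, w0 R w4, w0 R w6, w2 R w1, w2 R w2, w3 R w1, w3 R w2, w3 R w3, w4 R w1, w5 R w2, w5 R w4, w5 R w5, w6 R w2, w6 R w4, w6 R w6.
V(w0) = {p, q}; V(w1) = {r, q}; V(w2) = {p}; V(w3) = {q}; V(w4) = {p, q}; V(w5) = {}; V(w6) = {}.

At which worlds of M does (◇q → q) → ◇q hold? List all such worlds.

Let φ = (◇q → q) → ◇q. Evaluate φ at each world:
  w0 (successors {w2, w4, w6}): φ is true.
  w1 (successors ∅): φ is false.
  w2 (successors {w1, w2}): φ is true.
  w3 (successors {w1, w2, w3}): φ is true.
  w4 (successors {w1}): φ is true.
  w5 (successors {w2, w4, w5}): φ is true.
  w6 (successors {w2, w4, w6}): φ is true.
For instance, at w4:
  At w4: ◇q → q is true, ◇q is true, so (◇q → q) → ◇q is true.
    At w4: ◇q is true, q is true, so ◇q → q is true.
      At w4: ◇q requires q at some successor in {w1}.
        q holds at w1, so ◇q is true at w4.
    At w4: ◇q requires q at some successor in {w1}.
      q holds at w1, so ◇q is true at w4.
Satisfying worlds: {w0, w2, w3, w4, w5, w6}

w0, w2, w3, w4, w5, w6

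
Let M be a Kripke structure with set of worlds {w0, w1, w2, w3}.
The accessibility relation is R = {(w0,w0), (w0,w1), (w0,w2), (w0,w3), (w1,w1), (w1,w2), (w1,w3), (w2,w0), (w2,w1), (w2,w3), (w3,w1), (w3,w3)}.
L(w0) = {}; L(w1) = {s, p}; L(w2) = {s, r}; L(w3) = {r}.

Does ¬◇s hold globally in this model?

Let φ = ¬◇s. Evaluate φ at each world:
  w0 (successors {w0, w1, w2, w3}): φ is false.
  w1 (successors {w1, w2, w3}): φ is false.
  w2 (successors {w0, w1, w3}): φ is false.
  w3 (successors {w1, w3}): φ is false.
Detail at w0 (counterexample):
  At w0: ◇s is true, so ¬◇s is false.
    At w0: ◇s requires s at some successor in {w0, w1, w2, w3}.
      s holds at w1, so ◇s is true at w0.

No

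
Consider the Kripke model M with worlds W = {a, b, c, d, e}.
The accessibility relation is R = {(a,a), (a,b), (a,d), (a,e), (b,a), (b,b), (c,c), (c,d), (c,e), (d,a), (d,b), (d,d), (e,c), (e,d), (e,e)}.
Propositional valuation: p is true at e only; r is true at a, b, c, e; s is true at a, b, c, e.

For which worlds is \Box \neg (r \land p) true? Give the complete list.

b, d

Recall that \Box ψ holds at a world iff ψ holds at every accessible world, and \Diamond ψ holds iff ψ holds at some accessible world.
Let φ = \Box \neg (r \land p). Evaluate φ at each world:
  a (successors {a, b, d, e}): φ is false.
  b (successors {a, b}): φ is true.
  c (successors {c, d, e}): φ is false.
  d (successors {a, b, d}): φ is true.
  e (successors {c, d, e}): φ is false.
For instance, at d:
  At d: \Box \neg (r \land p) requires \neg (r \land p) at every successor {a, b, d}.
    At a: \neg (r \land p) is true.
    At b: \neg (r \land p) is true.
    At d: \neg (r \land p) is true.
  So \Box \neg (r \land p) is true at d.
Satisfying worlds: {b, d}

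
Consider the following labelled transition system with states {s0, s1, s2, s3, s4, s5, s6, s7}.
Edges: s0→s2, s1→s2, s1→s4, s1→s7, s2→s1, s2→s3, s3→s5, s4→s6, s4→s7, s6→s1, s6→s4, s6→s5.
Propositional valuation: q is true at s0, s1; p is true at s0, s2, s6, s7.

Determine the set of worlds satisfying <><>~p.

s0, s1, s2, s4, s6

Recall that <>ψ holds at a world iff ψ holds at some accessible world.
Let φ = <><>~p. Evaluate φ at each world:
  s0 (successors {s2}): φ is true.
  s1 (successors {s2, s4, s7}): φ is true.
  s2 (successors {s1, s3}): φ is true.
  s3 (successors {s5}): φ is false.
  s4 (successors {s6, s7}): φ is true.
  s5 (successors ∅): φ is false.
  s6 (successors {s1, s4, s5}): φ is true.
  s7 (successors ∅): φ is false.
For instance, at s2:
  At s2: <><>~p requires <>~p at some successor in {s1, s3}.
    <>~p holds at s1, so <><>~p is true at s2.
      At s1: <>~p requires ~p at some successor in {s2, s4, s7}.
        ~p holds at s4, so <>~p is true at s1.
Satisfying worlds: {s0, s1, s2, s4, s6}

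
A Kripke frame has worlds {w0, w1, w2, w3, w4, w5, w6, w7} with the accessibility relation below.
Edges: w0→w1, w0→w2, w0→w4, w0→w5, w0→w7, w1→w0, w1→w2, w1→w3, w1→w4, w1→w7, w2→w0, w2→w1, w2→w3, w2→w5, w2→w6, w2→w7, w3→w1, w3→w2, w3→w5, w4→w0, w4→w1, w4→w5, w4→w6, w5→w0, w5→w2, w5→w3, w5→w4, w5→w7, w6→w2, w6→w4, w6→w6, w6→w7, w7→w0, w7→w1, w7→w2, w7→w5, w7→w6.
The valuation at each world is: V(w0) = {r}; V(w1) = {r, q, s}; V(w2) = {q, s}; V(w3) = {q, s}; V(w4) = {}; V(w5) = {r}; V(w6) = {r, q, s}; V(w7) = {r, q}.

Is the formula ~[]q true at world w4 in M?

Recall that []ψ holds at a world iff ψ holds at every accessible world, and <>ψ holds iff ψ holds at some accessible world.
At w4: []q is false, so ~[]q is true.
  At w4: []q requires q at every successor {w0, w1, w5, w6}.
    q fails at w0, so []q is false at w4.

Yes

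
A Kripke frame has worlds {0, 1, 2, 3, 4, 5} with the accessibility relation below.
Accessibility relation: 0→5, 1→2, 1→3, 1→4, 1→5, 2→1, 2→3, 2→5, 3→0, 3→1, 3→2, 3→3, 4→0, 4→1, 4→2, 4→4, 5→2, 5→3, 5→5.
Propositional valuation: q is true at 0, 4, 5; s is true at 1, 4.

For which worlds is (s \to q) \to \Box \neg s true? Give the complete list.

Let φ = (s \to q) \to \Box \neg s. Evaluate φ at each world:
  0 (successors {5}): φ is true.
  1 (successors {2, 3, 4, 5}): φ is true.
  2 (successors {1, 3, 5}): φ is false.
  3 (successors {0, 1, 2, 3}): φ is false.
  4 (successors {0, 1, 2, 4}): φ is false.
  5 (successors {2, 3, 5}): φ is true.
For instance, at 1:
  At 1: s \to q is false, \Box \neg s is false, so (s \to q) \to \Box \neg s is true.
    At 1: \Box \neg s requires \neg s at every successor {2, 3, 4, 5}.
      \neg s fails at 4, so \Box \neg s is false at 1.
Satisfying worlds: {0, 1, 5}

0, 1, 5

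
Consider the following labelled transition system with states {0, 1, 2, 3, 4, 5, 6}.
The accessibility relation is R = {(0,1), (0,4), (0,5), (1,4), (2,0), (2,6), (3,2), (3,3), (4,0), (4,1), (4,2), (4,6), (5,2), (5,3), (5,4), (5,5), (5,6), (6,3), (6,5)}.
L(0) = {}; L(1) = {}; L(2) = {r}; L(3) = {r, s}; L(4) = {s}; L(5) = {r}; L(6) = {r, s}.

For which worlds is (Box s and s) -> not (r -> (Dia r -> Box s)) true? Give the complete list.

0, 1, 2, 3, 4, 5, 6

Let φ = (Box s and s) -> not (r -> (Dia r -> Box s)). Evaluate φ at each world:
  0 (successors {1, 4, 5}): φ is true.
  1 (successors {4}): φ is true.
  2 (successors {0, 6}): φ is true.
  3 (successors {2, 3}): φ is true.
  4 (successors {0, 1, 2, 6}): φ is true.
  5 (successors {2, 3, 4, 5, 6}): φ is true.
  6 (successors {3, 5}): φ is true.
For instance, at 0:
  At 0: Box s and s is false, not (r -> (Dia r -> Box s)) is false, so (Box s and s) -> not (r -> (Dia r -> Box s)) is true.
    At 0: Box s is false, s is false, so Box s and s is false.
      At 0: Box s requires s at every successor {1, 4, 5}.
        s fails at 1, so Box s is false at 0.
    At 0: r -> (Dia r -> Box s) is true, so not (r -> (Dia r -> Box s)) is false.
      At 0: r is false, Dia r -> Box s is false, so r -> (Dia r -> Box s) is true.
Satisfying worlds: {0, 1, 2, 3, 4, 5, 6}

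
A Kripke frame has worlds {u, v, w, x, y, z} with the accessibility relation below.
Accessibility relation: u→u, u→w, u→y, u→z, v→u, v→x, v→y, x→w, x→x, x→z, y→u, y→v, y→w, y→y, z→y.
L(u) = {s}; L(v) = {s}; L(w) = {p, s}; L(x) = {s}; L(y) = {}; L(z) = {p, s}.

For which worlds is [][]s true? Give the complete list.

w

Let φ = [][]s. Evaluate φ at each world:
  u (successors {u, w, y, z}): φ is false.
  v (successors {u, x, y}): φ is false.
  w (successors ∅): φ is true.
  x (successors {w, x, z}): φ is false.
  y (successors {u, v, w, y}): φ is false.
  z (successors {y}): φ is false.
For instance, at v:
  At v: [][]s requires []s at every successor {u, x, y}.
    []s fails at u, so [][]s is false at v.
      At u: []s requires s at every successor {u, w, y, z}.
        s fails at y, so []s is false at u.
Satisfying worlds: {w}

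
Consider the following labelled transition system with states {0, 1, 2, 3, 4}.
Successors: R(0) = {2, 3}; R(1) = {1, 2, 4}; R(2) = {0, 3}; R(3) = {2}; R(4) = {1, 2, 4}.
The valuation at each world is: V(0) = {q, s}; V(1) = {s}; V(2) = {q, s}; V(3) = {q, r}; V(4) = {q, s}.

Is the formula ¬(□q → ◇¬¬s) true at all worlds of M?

No

Recall that □ψ holds at a world iff ψ holds at every accessible world, and ◇ψ holds iff ψ holds at some accessible world.
Let φ = ¬(□q → ◇¬¬s). Evaluate φ at each world:
  0 (successors {2, 3}): φ is false.
  1 (successors {1, 2, 4}): φ is false.
  2 (successors {0, 3}): φ is false.
  3 (successors {2}): φ is false.
  4 (successors {1, 2, 4}): φ is false.
Detail at 0 (counterexample):
  At 0: □q → ◇¬¬s is true, so ¬(□q → ◇¬¬s) is false.
    At 0: □q is true, ◇¬¬s is true, so □q → ◇¬¬s is true.
      At 0: □q requires q at every successor {2, 3}.
        At 2: q is true.
        At 3: q is true.
      So □q is true at 0.
      At 0: ◇¬¬s requires ¬¬s at some successor in {2, 3}.
        ¬¬s holds at 2, so ◇¬¬s is true at 0.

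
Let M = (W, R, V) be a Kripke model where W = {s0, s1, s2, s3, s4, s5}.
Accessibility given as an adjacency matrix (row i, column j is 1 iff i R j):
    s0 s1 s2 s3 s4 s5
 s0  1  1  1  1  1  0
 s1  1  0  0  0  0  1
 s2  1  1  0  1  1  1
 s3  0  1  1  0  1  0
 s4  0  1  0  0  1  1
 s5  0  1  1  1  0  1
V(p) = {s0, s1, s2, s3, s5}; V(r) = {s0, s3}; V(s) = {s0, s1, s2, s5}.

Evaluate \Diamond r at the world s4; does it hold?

No

Recall that \Diamond ψ holds at a world iff ψ holds at some accessible world.
At s4: \Diamond r requires r at some successor in {s1, s4, s5}.
  At s1: r is false.
  At s4: r is false.
  At s5: r is false.
So \Diamond r is false at s4.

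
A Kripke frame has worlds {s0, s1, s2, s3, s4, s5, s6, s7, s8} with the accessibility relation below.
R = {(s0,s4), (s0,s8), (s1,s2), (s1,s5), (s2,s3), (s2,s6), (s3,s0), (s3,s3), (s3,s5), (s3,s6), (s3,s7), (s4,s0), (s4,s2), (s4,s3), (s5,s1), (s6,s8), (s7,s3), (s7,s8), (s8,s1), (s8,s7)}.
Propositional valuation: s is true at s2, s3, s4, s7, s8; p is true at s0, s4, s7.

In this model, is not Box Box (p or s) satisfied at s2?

At s2: Box Box (p or s) is false, so not Box Box (p or s) is true.
  At s2: Box Box (p or s) requires Box (p or s) at every successor {s3, s6}.
    Box (p or s) fails at s3, so Box Box (p or s) is false at s2.
      At s3: Box (p or s) requires p or s at every successor {s0, s3, s5, s6, s7}.
        p or s fails at s5, so Box (p or s) is false at s3.

Yes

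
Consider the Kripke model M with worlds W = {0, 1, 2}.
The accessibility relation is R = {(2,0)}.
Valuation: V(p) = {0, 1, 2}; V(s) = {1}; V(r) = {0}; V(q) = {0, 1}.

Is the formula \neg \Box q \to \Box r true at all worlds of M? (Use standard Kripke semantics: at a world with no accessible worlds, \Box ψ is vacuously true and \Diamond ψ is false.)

Yes

Let φ = \neg \Box q \to \Box r. Evaluate φ at each world:
  0 (successors ∅): φ is true.
  1 (successors ∅): φ is true.
  2 (successors {0}): φ is true.
For instance, at 2:
  At 2: \neg \Box q is false, \Box r is true, so \neg \Box q \to \Box r is true.
    At 2: \Box q is true, so \neg \Box q is false.
      At 2: \Box q requires q at every successor {0}.
        At 0: q is true.
      So \Box q is true at 2.
    At 2: \Box r requires r at every successor {0}.
      At 0: r is true.
    So \Box r is true at 2.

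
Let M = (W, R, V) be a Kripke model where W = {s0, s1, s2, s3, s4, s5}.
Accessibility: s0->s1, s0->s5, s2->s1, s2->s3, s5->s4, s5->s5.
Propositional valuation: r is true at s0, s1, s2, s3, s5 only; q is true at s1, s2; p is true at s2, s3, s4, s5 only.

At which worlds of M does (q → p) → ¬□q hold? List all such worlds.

Recall that □ψ holds at a world iff ψ holds at every accessible world, and ◇ψ holds iff ψ holds at some accessible world.
Let φ = (q → p) → ¬□q. Evaluate φ at each world:
  s0 (successors {s1, s5}): φ is true.
  s1 (successors ∅): φ is true.
  s2 (successors {s1, s3}): φ is true.
  s3 (successors ∅): φ is false.
  s4 (successors ∅): φ is false.
  s5 (successors {s4, s5}): φ is true.
For instance, at s2:
  At s2: q → p is true, ¬□q is true, so (q → p) → ¬□q is true.
    At s2: □q is false, so ¬□q is true.
      At s2: □q requires q at every successor {s1, s3}.
        q fails at s3, so □q is false at s2.
Satisfying worlds: {s0, s1, s2, s5}

s0, s1, s2, s5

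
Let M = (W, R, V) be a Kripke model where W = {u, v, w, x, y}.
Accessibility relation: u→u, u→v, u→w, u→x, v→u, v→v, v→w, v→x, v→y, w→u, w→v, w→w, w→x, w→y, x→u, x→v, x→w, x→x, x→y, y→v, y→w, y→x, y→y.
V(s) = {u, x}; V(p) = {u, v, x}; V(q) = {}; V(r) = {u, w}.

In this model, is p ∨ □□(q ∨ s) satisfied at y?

Recall that □ψ holds at a world iff ψ holds at every accessible world, and ◇ψ holds iff ψ holds at some accessible world.
At y: p is false, □□(q ∨ s) is false, so p ∨ □□(q ∨ s) is false.
  At y: □□(q ∨ s) requires □(q ∨ s) at every successor {v, w, x, y}.
    □(q ∨ s) fails at v, so □□(q ∨ s) is false at y.
      At v: □(q ∨ s) requires q ∨ s at every successor {u, v, w, x, y}.
        q ∨ s fails at v, so □(q ∨ s) is false at v.

No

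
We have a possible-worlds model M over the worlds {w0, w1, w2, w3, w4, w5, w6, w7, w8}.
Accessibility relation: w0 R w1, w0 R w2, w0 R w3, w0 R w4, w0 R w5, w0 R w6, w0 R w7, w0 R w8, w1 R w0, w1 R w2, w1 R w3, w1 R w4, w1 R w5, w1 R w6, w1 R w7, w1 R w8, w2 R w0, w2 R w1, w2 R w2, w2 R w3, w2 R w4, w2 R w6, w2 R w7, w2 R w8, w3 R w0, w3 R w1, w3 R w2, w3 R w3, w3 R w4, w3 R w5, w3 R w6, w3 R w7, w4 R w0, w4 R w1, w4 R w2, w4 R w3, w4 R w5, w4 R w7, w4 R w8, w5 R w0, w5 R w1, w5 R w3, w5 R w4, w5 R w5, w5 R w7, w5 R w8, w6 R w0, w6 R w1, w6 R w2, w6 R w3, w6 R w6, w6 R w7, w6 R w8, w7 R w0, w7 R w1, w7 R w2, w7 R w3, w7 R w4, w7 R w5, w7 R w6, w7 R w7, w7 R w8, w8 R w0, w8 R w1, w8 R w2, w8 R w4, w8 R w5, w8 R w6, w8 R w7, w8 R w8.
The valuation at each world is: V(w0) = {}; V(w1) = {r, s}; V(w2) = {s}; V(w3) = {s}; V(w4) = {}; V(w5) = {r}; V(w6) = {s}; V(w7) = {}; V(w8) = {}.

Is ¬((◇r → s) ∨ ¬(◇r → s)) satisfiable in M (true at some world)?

No

Recall that ◇ψ holds at a world iff ψ holds at some accessible world.
Let φ = ¬((◇r → s) ∨ ¬(◇r → s)). Evaluate φ at each world:
  w0 (successors {w1, w2, w3, w4, w5, w6, w7, w8}): φ is false.
  w1 (successors {w0, w2, w3, w4, w5, w6, w7, w8}): φ is false.
  w2 (successors {w0, w1, w2, w3, w4, w6, w7, w8}): φ is false.
  w3 (successors {w0, w1, w2, w3, w4, w5, w6, w7}): φ is false.
  w4 (successors {w0, w1, w2, w3, w5, w7, w8}): φ is false.
  w5 (successors {w0, w1, w3, w4, w5, w7, w8}): φ is false.
  w6 (successors {w0, w1, w2, w3, w6, w7, w8}): φ is false.
  w7 (successors {w0, w1, w2, w3, w4, w5, w6, w7, w8}): φ is false.
  w8 (successors {w0, w1, w2, w4, w5, w6, w7, w8}): φ is false.
For instance, at w0:
  At w0: (◇r → s) ∨ ¬(◇r → s) is true, so ¬((◇r → s) ∨ ¬(◇r → s)) is false.
    At w0: ◇r → s is false, ¬(◇r → s) is true, so (◇r → s) ∨ ¬(◇r → s) is true.
      At w0: ◇r is true, s is false, so ◇r → s is false.
      At w0: ◇r → s is false, so ¬(◇r → s) is true.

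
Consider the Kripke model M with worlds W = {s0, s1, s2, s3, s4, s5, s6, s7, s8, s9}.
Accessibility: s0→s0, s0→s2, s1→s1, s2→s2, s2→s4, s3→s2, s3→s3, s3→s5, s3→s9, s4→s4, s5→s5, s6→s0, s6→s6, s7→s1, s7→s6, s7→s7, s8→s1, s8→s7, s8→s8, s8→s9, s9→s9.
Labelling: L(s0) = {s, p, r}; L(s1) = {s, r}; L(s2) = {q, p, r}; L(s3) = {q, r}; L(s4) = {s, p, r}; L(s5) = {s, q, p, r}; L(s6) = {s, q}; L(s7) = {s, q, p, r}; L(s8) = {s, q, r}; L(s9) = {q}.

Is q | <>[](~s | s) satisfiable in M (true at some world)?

Recall that []ψ holds at a world iff ψ holds at every accessible world, and <>ψ holds iff ψ holds at some accessible world.
Let φ = q | <>[](~s | s). Evaluate φ at each world:
  s0 (successors {s0, s2}): φ is true.
  s1 (successors {s1}): φ is true.
  s2 (successors {s2, s4}): φ is true.
  s3 (successors {s2, s3, s5, s9}): φ is true.
  s4 (successors {s4}): φ is true.
  s5 (successors {s5}): φ is true.
  s6 (successors {s0, s6}): φ is true.
  s7 (successors {s1, s6, s7}): φ is true.
  s8 (successors {s1, s7, s8, s9}): φ is true.
  s9 (successors {s9}): φ is true.
Detail at s0 (witness):
  At s0: q is false, <>[](~s | s) is true, so q | <>[](~s | s) is true.
    At s0: <>[](~s | s) requires [](~s | s) at some successor in {s0, s2}.
      [](~s | s) holds at s0, so <>[](~s | s) is true at s0.

Yes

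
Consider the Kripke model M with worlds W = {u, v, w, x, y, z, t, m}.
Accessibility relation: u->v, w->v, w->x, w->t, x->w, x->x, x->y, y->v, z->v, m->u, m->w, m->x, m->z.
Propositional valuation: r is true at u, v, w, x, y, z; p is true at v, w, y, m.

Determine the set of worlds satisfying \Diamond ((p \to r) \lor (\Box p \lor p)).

Recall that \Box ψ holds at a world iff ψ holds at every accessible world, and \Diamond ψ holds iff ψ holds at some accessible world.
Let φ = \Diamond ((p \to r) \lor (\Box p \lor p)). Evaluate φ at each world:
  u (successors {v}): φ is true.
  v (successors ∅): φ is false.
  w (successors {v, x, t}): φ is true.
  x (successors {w, x, y}): φ is true.
  y (successors {v}): φ is true.
  z (successors {v}): φ is true.
  t (successors ∅): φ is false.
  m (successors {u, w, x, z}): φ is true.
For instance, at w:
  At w: \Diamond ((p \to r) \lor (\Box p \lor p)) requires (p \to r) \lor (\Box p \lor p) at some successor in {v, x, t}.
    (p \to r) \lor (\Box p \lor p) holds at v, so \Diamond ((p \to r) \lor (\Box p \lor p)) is true at w.
      At v: p \to r is true, \Box p \lor p is true, so (p \to r) \lor (\Box p \lor p) is true.
Satisfying worlds: {u, w, x, y, z, m}

u, w, x, y, z, m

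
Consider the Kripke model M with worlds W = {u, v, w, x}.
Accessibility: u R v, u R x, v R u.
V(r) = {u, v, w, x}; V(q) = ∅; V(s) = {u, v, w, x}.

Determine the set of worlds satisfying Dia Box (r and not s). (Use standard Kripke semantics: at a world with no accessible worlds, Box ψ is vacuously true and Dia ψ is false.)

u

Let φ = Dia Box (r and not s). Evaluate φ at each world:
  u (successors {v, x}): φ is true.
  v (successors {u}): φ is false.
  w (successors ∅): φ is false.
  x (successors ∅): φ is false.
For instance, at v:
  At v: Dia Box (r and not s) requires Box (r and not s) at some successor in {u}.
    At u: Box (r and not s) is false.
  So Dia Box (r and not s) is false at v.
Satisfying worlds: {u}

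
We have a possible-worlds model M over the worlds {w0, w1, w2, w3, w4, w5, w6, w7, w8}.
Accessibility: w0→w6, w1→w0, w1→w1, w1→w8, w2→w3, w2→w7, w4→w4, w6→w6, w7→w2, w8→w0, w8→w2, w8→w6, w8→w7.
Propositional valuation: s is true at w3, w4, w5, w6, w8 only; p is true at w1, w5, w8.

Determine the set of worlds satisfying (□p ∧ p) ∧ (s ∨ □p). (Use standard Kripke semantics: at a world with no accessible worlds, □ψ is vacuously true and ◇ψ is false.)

Let φ = (□p ∧ p) ∧ (s ∨ □p). Evaluate φ at each world:
  w0 (successors {w6}): φ is false.
  w1 (successors {w0, w1, w8}): φ is false.
  w2 (successors {w3, w7}): φ is false.
  w3 (successors ∅): φ is false.
  w4 (successors {w4}): φ is false.
  w5 (successors ∅): φ is true.
  w6 (successors {w6}): φ is false.
  w7 (successors {w2}): φ is false.
  w8 (successors {w0, w2, w6, w7}): φ is false.
For instance, at w1:
  At w1: □p ∧ p is false, s ∨ □p is false, so (□p ∧ p) ∧ (s ∨ □p) is false.
    At w1: □p is false, p is true, so □p ∧ p is false.
      At w1: □p requires p at every successor {w0, w1, w8}.
        p fails at w0, so □p is false at w1.
    At w1: s is false, □p is false, so s ∨ □p is false.
      At w1: □p requires p at every successor {w0, w1, w8}.
        p fails at w0, so □p is false at w1.
Satisfying worlds: {w5}

w5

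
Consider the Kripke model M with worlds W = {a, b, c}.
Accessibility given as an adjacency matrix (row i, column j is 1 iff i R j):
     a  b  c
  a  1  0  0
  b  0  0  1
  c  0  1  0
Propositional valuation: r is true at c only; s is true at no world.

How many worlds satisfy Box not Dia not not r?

Let φ = Box not Dia not not r. Evaluate φ at each world:
  a (successors {a}): φ is true.
  b (successors {c}): φ is true.
  c (successors {b}): φ is false.
For instance, at b:
  At b: Box not Dia not not r requires not Dia not not r at every successor {c}.
      At c: Dia not not r is false, so not Dia not not r is true.
  So Box not Dia not not r is true at b.
Satisfying worlds: {a, b}

2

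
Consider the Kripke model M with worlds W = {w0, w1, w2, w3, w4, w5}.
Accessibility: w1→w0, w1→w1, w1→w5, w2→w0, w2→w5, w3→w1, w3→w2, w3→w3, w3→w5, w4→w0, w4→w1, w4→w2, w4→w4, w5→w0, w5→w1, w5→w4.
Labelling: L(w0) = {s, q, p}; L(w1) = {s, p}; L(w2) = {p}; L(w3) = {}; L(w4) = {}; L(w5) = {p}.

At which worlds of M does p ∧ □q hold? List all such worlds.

Let φ = p ∧ □q. Evaluate φ at each world:
  w0 (successors ∅): φ is true.
  w1 (successors {w0, w1, w5}): φ is false.
  w2 (successors {w0, w5}): φ is false.
  w3 (successors {w1, w2, w3, w5}): φ is false.
  w4 (successors {w0, w1, w2, w4}): φ is false.
  w5 (successors {w0, w1, w4}): φ is false.
For instance, at w3:
  At w3: p is false, □q is false, so p ∧ □q is false.
    At w3: □q requires q at every successor {w1, w2, w3, w5}.
      q fails at w1, so □q is false at w3.
Satisfying worlds: {w0}

w0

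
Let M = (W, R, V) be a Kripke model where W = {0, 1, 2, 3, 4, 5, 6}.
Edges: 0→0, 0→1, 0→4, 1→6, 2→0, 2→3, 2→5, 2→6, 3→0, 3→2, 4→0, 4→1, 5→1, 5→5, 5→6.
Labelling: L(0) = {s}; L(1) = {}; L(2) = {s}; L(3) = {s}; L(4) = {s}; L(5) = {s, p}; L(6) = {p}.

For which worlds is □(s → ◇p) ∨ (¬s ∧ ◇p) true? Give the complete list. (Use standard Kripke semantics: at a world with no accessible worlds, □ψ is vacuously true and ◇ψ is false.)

Recall that □ψ holds at a world iff ψ holds at every accessible world, and ◇ψ holds iff ψ holds at some accessible world.
Let φ = □(s → ◇p) ∨ (¬s ∧ ◇p). Evaluate φ at each world:
  0 (successors {0, 1, 4}): φ is false.
  1 (successors {6}): φ is true.
  2 (successors {0, 3, 5, 6}): φ is false.
  3 (successors {0, 2}): φ is false.
  4 (successors {0, 1}): φ is false.
  5 (successors {1, 5, 6}): φ is true.
  6 (successors ∅): φ is true.
For instance, at 2:
  At 2: □(s → ◇p) is false, ¬s ∧ ◇p is false, so □(s → ◇p) ∨ (¬s ∧ ◇p) is false.
    At 2: □(s → ◇p) requires s → ◇p at every successor {0, 3, 5, 6}.
      s → ◇p fails at 0, so □(s → ◇p) is false at 2.
    At 2: ¬s is false, ◇p is true, so ¬s ∧ ◇p is false.
      At 2: ◇p requires p at some successor in {0, 3, 5, 6}.
        p holds at 5, so ◇p is true at 2.
Satisfying worlds: {1, 5, 6}

1, 5, 6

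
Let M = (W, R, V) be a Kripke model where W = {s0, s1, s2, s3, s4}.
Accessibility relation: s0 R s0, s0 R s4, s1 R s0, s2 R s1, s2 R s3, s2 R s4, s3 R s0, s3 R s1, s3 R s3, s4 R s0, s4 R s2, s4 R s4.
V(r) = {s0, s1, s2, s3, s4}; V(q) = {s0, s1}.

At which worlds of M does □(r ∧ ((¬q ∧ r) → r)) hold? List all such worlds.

s0, s1, s2, s3, s4

Recall that □ψ holds at a world iff ψ holds at every accessible world, and ◇ψ holds iff ψ holds at some accessible world.
Let φ = □(r ∧ ((¬q ∧ r) → r)). Evaluate φ at each world:
  s0 (successors {s0, s4}): φ is true.
  s1 (successors {s0}): φ is true.
  s2 (successors {s1, s3, s4}): φ is true.
  s3 (successors {s0, s1, s3}): φ is true.
  s4 (successors {s0, s2, s4}): φ is true.
For instance, at s4:
  At s4: □(r ∧ ((¬q ∧ r) → r)) requires r ∧ ((¬q ∧ r) → r) at every successor {s0, s2, s4}.
    At s0: r ∧ ((¬q ∧ r) → r) is true.
    At s2: r ∧ ((¬q ∧ r) → r) is true.
    At s4: r ∧ ((¬q ∧ r) → r) is true.
  So □(r ∧ ((¬q ∧ r) → r)) is true at s4.
Satisfying worlds: {s0, s1, s2, s3, s4}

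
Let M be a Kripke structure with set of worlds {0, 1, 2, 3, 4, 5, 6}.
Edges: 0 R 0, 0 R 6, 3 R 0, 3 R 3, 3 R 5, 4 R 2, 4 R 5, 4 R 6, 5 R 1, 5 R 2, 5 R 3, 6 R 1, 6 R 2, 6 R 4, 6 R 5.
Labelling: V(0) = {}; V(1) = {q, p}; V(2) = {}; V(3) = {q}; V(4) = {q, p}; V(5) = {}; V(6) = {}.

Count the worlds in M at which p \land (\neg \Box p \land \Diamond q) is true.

0

Recall that \Box ψ holds at a world iff ψ holds at every accessible world, and \Diamond ψ holds iff ψ holds at some accessible world.
Let φ = p \land (\neg \Box p \land \Diamond q). Evaluate φ at each world:
  0 (successors {0, 6}): φ is false.
  1 (successors ∅): φ is false.
  2 (successors ∅): φ is false.
  3 (successors {0, 3, 5}): φ is false.
  4 (successors {2, 5, 6}): φ is false.
  5 (successors {1, 2, 3}): φ is false.
  6 (successors {1, 2, 4, 5}): φ is false.
For instance, at 0:
  At 0: p is false, \neg \Box p \land \Diamond q is false, so p \land (\neg \Box p \land \Diamond q) is false.
    At 0: \neg \Box p is true, \Diamond q is false, so \neg \Box p \land \Diamond q is false.
      At 0: \Box p is false, so \neg \Box p is true.
      At 0: \Diamond q requires q at some successor in {0, 6}.
        At 0: q is false.
        At 6: q is false.
      So \Diamond q is false at 0.
Satisfying worlds: none.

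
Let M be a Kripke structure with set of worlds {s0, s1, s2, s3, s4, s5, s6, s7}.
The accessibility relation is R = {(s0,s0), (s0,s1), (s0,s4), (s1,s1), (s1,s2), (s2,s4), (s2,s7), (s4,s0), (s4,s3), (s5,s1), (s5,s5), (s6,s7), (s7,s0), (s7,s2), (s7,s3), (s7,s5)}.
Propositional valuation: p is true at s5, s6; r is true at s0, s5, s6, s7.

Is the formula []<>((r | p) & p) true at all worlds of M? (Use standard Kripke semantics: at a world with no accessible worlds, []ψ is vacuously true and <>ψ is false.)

Let φ = []<>((r | p) & p). Evaluate φ at each world:
  s0 (successors {s0, s1, s4}): φ is false.
  s1 (successors {s1, s2}): φ is false.
  s2 (successors {s4, s7}): φ is false.
  s3 (successors ∅): φ is true.
  s4 (successors {s0, s3}): φ is false.
  s5 (successors {s1, s5}): φ is false.
  s6 (successors {s7}): φ is true.
  s7 (successors {s0, s2, s3, s5}): φ is false.
Detail at s0 (counterexample):
  At s0: []<>((r | p) & p) requires <>((r | p) & p) at every successor {s0, s1, s4}.
    <>((r | p) & p) fails at s0, so []<>((r | p) & p) is false at s0.
      At s0: <>((r | p) & p) requires (r | p) & p at some successor in {s0, s1, s4}.
        At s0: (r | p) & p is false.
        At s1: (r | p) & p is false.
        At s4: (r | p) & p is false.
      So <>((r | p) & p) is false at s0.

No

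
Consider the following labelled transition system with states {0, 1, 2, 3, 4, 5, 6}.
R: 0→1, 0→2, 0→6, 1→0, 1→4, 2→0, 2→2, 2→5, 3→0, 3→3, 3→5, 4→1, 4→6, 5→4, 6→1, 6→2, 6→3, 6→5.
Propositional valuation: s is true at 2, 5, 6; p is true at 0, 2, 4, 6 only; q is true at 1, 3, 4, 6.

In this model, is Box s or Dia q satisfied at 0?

Yes

Recall that Box ψ holds at a world iff ψ holds at every accessible world, and Dia ψ holds iff ψ holds at some accessible world.
At 0: Box s is false, Dia q is true, so Box s or Dia q is true.
  At 0: Box s requires s at every successor {1, 2, 6}.
    s fails at 1, so Box s is false at 0.
  At 0: Dia q requires q at some successor in {1, 2, 6}.
    q holds at 1, so Dia q is true at 0.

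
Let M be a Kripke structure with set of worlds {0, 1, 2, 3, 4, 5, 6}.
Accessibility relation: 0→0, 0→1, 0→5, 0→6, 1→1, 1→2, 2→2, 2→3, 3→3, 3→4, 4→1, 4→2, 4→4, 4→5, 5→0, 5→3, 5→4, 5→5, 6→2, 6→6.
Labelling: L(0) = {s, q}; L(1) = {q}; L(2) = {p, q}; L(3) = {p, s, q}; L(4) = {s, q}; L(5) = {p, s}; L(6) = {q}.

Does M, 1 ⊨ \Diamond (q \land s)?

At 1: \Diamond (q \land s) requires q \land s at some successor in {1, 2}.
  At 1: q \land s is false.
  At 2: q \land s is false.
So \Diamond (q \land s) is false at 1.

No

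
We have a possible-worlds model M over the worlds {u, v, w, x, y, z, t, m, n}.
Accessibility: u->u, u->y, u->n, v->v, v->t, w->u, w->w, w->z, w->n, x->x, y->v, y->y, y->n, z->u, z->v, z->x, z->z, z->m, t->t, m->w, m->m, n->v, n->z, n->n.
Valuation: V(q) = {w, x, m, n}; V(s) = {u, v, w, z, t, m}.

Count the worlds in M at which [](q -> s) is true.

3

Let φ = [](q -> s). Evaluate φ at each world:
  u (successors {u, y, n}): φ is false.
  v (successors {v, t}): φ is true.
  w (successors {u, w, z, n}): φ is false.
  x (successors {x}): φ is false.
  y (successors {v, y, n}): φ is false.
  z (successors {u, v, x, z, m}): φ is false.
  t (successors {t}): φ is true.
  m (successors {w, m}): φ is true.
  n (successors {v, z, n}): φ is false.
For instance, at x:
  At x: [](q -> s) requires q -> s at every successor {x}.
    q -> s fails at x, so [](q -> s) is false at x.
Satisfying worlds: {v, t, m}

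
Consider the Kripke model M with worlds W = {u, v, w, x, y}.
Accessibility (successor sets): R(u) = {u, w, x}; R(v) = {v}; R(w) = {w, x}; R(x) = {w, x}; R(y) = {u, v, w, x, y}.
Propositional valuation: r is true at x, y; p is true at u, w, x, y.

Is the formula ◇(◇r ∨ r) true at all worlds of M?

Let φ = ◇(◇r ∨ r). Evaluate φ at each world:
  u (successors {u, w, x}): φ is true.
  v (successors {v}): φ is false.
  w (successors {w, x}): φ is true.
  x (successors {w, x}): φ is true.
  y (successors {u, v, w, x, y}): φ is true.
Detail at v (counterexample):
  At v: ◇(◇r ∨ r) requires ◇r ∨ r at some successor in {v}.
    At v: ◇r ∨ r is false.
  So ◇(◇r ∨ r) is false at v.

No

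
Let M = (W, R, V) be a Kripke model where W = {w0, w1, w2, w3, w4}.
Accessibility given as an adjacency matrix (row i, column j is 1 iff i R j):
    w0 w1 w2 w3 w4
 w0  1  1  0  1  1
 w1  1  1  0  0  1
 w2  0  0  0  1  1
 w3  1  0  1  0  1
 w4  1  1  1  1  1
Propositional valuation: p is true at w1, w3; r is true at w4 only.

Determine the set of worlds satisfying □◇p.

w1, w3

Recall that □ψ holds at a world iff ψ holds at every accessible world, and ◇ψ holds iff ψ holds at some accessible world.
Let φ = □◇p. Evaluate φ at each world:
  w0 (successors {w0, w1, w3, w4}): φ is false.
  w1 (successors {w0, w1, w4}): φ is true.
  w2 (successors {w3, w4}): φ is false.
  w3 (successors {w0, w2, w4}): φ is true.
  w4 (successors {w0, w1, w2, w3, w4}): φ is false.
For instance, at w0:
  At w0: □◇p requires ◇p at every successor {w0, w1, w3, w4}.
    ◇p fails at w3, so □◇p is false at w0.
      At w3: ◇p requires p at some successor in {w0, w2, w4}.
        At w0: p is false.
        At w2: p is false.
        At w4: p is false.
      So ◇p is false at w3.
Satisfying worlds: {w1, w3}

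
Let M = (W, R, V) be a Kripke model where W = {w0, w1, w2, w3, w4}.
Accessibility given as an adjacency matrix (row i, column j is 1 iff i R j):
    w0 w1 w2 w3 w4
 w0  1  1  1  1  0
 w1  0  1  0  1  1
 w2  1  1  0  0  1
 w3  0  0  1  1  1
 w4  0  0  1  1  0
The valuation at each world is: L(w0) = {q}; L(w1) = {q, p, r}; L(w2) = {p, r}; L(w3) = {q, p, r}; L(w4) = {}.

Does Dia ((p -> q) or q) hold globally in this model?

Yes

Let φ = Dia ((p -> q) or q). Evaluate φ at each world:
  w0 (successors {w0, w1, w2, w3}): φ is true.
  w1 (successors {w1, w3, w4}): φ is true.
  w2 (successors {w0, w1, w4}): φ is true.
  w3 (successors {w2, w3, w4}): φ is true.
  w4 (successors {w2, w3}): φ is true.
For instance, at w1:
  At w1: Dia ((p -> q) or q) requires (p -> q) or q at some successor in {w1, w3, w4}.
    (p -> q) or q holds at w1, so Dia ((p -> q) or q) is true at w1.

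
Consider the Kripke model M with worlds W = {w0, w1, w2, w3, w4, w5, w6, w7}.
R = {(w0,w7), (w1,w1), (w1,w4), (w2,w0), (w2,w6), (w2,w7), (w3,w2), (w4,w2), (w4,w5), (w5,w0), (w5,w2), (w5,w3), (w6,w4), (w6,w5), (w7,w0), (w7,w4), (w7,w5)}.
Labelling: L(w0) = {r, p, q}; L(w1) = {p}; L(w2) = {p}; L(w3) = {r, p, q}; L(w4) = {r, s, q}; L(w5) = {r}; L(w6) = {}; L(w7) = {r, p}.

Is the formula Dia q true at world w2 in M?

Yes

Recall that Dia ψ holds at a world iff ψ holds at some accessible world.
At w2: Dia q requires q at some successor in {w0, w6, w7}.
  q holds at w0, so Dia q is true at w2.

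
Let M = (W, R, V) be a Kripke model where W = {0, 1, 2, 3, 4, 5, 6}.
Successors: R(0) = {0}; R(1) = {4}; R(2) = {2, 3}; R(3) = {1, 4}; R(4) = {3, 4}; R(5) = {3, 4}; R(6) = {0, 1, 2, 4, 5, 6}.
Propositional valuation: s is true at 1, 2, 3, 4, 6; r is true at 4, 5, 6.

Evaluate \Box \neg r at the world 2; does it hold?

Recall that \Box ψ holds at a world iff ψ holds at every accessible world, and \Diamond ψ holds iff ψ holds at some accessible world.
At 2: \Box \neg r requires \neg r at every successor {2, 3}.
  At 2: \neg r is true.
  At 3: \neg r is true.
So \Box \neg r is true at 2.

Yes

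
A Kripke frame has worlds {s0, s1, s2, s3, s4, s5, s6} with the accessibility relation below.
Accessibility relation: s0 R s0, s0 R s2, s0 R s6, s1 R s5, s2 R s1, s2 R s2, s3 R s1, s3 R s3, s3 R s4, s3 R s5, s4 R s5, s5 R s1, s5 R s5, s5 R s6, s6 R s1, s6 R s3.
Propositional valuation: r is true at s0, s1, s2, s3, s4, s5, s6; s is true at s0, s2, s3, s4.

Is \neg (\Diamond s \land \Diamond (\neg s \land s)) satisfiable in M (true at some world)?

Let φ = \neg (\Diamond s \land \Diamond (\neg s \land s)). Evaluate φ at each world:
  s0 (successors {s0, s2, s6}): φ is true.
  s1 (successors {s5}): φ is true.
  s2 (successors {s1, s2}): φ is true.
  s3 (successors {s1, s3, s4, s5}): φ is true.
  s4 (successors {s5}): φ is true.
  s5 (successors {s1, s5, s6}): φ is true.
  s6 (successors {s1, s3}): φ is true.
Detail at s0 (witness):
  At s0: \Diamond s \land \Diamond (\neg s \land s) is false, so \neg (\Diamond s \land \Diamond (\neg s \land s)) is true.
    At s0: \Diamond s is true, \Diamond (\neg s \land s) is false, so \Diamond s \land \Diamond (\neg s \land s) is false.
      At s0: \Diamond s requires s at some successor in {s0, s2, s6}.
        s holds at s0, so \Diamond s is true at s0.
      At s0: \Diamond (\neg s \land s) requires \neg s \land s at some successor in {s0, s2, s6}.
        At s0: \neg s \land s is false.
        At s2: \neg s \land s is false.
        At s6: \neg s \land s is false.
      So \Diamond (\neg s \land s) is false at s0.

Yes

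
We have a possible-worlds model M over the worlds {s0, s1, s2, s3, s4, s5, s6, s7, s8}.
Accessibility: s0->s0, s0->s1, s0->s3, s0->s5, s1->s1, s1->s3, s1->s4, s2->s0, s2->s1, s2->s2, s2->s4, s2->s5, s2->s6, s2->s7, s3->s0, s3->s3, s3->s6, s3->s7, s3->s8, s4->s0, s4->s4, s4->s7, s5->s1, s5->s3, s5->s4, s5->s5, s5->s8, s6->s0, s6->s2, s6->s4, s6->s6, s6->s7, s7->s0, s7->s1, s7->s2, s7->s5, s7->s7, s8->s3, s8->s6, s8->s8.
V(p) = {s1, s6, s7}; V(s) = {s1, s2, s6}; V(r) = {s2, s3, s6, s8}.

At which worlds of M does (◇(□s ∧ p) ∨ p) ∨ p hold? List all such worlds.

Let φ = (◇(□s ∧ p) ∨ p) ∨ p. Evaluate φ at each world:
  s0 (successors {s0, s1, s3, s5}): φ is false.
  s1 (successors {s1, s3, s4}): φ is true.
  s2 (successors {s0, s1, s2, s4, s5, s6, s7}): φ is false.
  s3 (successors {s0, s3, s6, s7, s8}): φ is false.
  s4 (successors {s0, s4, s7}): φ is false.
  s5 (successors {s1, s3, s4, s5, s8}): φ is false.
  s6 (successors {s0, s2, s4, s6, s7}): φ is true.
  s7 (successors {s0, s1, s2, s5, s7}): φ is true.
  s8 (successors {s3, s6, s8}): φ is false.
For instance, at s7:
  At s7: ◇(□s ∧ p) ∨ p is true, p is true, so (◇(□s ∧ p) ∨ p) ∨ p is true.
    At s7: ◇(□s ∧ p) is false, p is true, so ◇(□s ∧ p) ∨ p is true.
      At s7: ◇(□s ∧ p) requires □s ∧ p at some successor in {s0, s1, s2, s5, s7}.
        At s0: □s ∧ p is false.
        At s1: □s ∧ p is false.
        At s2: □s ∧ p is false.
        At s5: □s ∧ p is false.
        At s7: □s ∧ p is false.
      So ◇(□s ∧ p) is false at s7.
Satisfying worlds: {s1, s6, s7}

s1, s6, s7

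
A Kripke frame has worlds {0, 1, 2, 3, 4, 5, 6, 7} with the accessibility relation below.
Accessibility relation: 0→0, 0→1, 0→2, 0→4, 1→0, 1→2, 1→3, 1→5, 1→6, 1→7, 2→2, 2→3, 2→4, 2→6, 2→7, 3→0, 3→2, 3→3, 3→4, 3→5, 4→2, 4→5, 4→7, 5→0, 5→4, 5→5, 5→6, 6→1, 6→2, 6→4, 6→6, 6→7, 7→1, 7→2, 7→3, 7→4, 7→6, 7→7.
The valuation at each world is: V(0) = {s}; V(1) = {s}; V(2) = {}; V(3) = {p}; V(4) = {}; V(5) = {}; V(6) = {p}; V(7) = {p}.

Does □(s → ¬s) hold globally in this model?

No

Let φ = □(s → ¬s). Evaluate φ at each world:
  0 (successors {0, 1, 2, 4}): φ is false.
  1 (successors {0, 2, 3, 5, 6, 7}): φ is false.
  2 (successors {2, 3, 4, 6, 7}): φ is true.
  3 (successors {0, 2, 3, 4, 5}): φ is false.
  4 (successors {2, 5, 7}): φ is true.
  5 (successors {0, 4, 5, 6}): φ is false.
  6 (successors {1, 2, 4, 6, 7}): φ is false.
  7 (successors {1, 2, 3, 4, 6, 7}): φ is false.
Detail at 0 (counterexample):
  At 0: □(s → ¬s) requires s → ¬s at every successor {0, 1, 2, 4}.
    s → ¬s fails at 0, so □(s → ¬s) is false at 0.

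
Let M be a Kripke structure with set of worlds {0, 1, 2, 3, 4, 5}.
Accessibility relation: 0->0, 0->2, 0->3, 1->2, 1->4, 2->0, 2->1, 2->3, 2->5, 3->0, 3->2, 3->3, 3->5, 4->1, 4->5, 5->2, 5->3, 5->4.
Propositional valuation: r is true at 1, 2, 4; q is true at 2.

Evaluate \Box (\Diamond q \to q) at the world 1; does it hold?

Yes

At 1: \Box (\Diamond q \to q) requires \Diamond q \to q at every successor {2, 4}.
    At 2: \Diamond q is false, q is true, so \Diamond q \to q is true.
      At 2: \Diamond q requires q at some successor in {0, 1, 3, 5}.
        At 0: q is false.
        At 1: q is false.
        At 3: q is false.
        At 5: q is false.
      So \Diamond q is false at 2.
    At 4: \Diamond q is false, q is false, so \Diamond q \to q is true.
      At 4: \Diamond q requires q at some successor in {1, 5}.
        At 1: q is false.
        At 5: q is false.
      So \Diamond q is false at 4.
So \Box (\Diamond q \to q) is true at 1.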